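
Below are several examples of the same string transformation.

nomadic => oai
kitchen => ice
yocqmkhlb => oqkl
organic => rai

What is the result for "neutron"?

The transformation: keep every other character starting from the second (positions 2nd, 4th, 6th, ...).
Doing the same to "neutron": "eto".

eto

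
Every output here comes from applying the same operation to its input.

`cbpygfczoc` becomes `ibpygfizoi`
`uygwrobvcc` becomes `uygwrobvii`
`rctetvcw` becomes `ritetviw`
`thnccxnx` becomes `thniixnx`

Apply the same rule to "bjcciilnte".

bjiiiilnte

What's happening: replace every "c" with "i".
On "bjcciilnte" that produces "bjiiiilnte".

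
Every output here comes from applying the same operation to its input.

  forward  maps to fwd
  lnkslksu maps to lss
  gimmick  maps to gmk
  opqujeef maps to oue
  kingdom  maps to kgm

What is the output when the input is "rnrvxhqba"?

rvq

The rule is to keep one character in every 3, starting at position 1 (positions 1st, 4th, 7th, ...).
Doing the same to "rnrvxhqba": "rvq".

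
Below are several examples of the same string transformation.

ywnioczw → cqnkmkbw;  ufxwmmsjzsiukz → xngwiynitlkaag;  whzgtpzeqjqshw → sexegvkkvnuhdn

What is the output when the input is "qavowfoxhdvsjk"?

lvrjgxyeojcktc

In each case the input is transformed by: shift every letter 12 places backward in the alphabet (wrapping around), then swap the front and back halves of the string.
On "qavowfoxhdvsjk" that produces "lvrjgxyeojcktc".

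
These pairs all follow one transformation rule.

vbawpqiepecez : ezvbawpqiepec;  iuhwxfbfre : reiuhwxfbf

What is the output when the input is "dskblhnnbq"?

In each case the input is transformed by: move the last 2 characters to the front (rotate right by 2).
Doing the same to "dskblhnnbq": "bqdskblhnn".

bqdskblhnn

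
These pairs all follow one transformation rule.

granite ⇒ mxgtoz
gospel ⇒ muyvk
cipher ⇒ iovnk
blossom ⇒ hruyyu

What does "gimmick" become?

The transformation: shift every letter 6 places forward in the alphabet (wrapping around), then delete the last character.
"gimmick" → "mossoiq" → "mossoi".

mossoi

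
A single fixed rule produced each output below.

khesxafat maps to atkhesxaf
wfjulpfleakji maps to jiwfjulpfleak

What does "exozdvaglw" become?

lwexozdvag

The transformation: move the last 2 characters to the front (rotate right by 2).
Applying that to "exozdvaglw" gives "lwexozdvag".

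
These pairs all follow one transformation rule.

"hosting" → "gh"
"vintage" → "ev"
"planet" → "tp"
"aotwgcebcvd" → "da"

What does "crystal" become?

Rule — move the last character to the front, then keep only the first 2 characters.
On "crystal" that produces "lc".

lc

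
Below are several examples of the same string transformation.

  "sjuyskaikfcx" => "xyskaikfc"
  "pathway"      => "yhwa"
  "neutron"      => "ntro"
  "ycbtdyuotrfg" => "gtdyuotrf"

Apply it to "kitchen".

What's happening: delete the first 3 characters, then move the last character to the front.
"kitchen" → "chen" → "nche".
(Check on "neutron": → "tron" → "ntro" ✓)

nche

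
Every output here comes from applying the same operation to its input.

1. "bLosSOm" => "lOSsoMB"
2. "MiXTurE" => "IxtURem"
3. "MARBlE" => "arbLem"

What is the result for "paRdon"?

Each output is the input with this applied: move the first character to the end, then flip the case of every letter.
Starting from "paRdon": after the first operation, "aRdonp"; after the second, "ArDONP".

ArDONP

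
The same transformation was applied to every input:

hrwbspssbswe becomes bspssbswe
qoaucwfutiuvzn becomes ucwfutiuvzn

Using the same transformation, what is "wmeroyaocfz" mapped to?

Each output is the input with this applied: delete the first 3 characters.
Doing the same to "wmeroyaocfz": "royaocfz".

royaocfz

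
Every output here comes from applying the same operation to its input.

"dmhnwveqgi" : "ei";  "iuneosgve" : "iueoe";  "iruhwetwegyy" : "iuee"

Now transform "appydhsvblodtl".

ao

In each case the input is transformed by: keep only the vowels.
Applying that to "appydhsvblodtl" gives "ao".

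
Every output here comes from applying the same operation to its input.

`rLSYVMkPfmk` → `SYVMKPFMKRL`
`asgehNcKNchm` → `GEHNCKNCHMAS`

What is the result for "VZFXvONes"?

FXVONESVZ

Each output is the input with this applied: move the first 2 characters to the end (rotate left by 2), then convert every letter to uppercase.
"VZFXvONes" → "FXvONesVZ" → "FXVONESVZ".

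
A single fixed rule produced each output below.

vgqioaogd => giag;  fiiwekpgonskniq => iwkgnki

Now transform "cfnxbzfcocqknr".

fxzcckr

Each output is the input with this applied: keep every other character starting from the second (positions 2nd, 4th, 6th, ...).
"cfnxbzfcocqknr" → "fxzcckr".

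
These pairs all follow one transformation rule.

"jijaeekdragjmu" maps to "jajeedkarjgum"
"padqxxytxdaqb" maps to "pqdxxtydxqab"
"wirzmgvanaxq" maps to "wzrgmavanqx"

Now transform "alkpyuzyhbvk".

apkuyyzbhkv

Looking at the pairs, the operation is to swap each adjacent pair of characters (1↔2, 3↔4, ...), then delete the first character.
Applying both steps to "alkpyuzyhbvk": "lapkuyyzbhkv", then "apkuyyzbhkv".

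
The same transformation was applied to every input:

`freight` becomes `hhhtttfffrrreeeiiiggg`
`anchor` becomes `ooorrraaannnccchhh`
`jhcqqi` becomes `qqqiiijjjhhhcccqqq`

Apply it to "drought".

What's happening: move the last 2 characters to the front (rotate right by 2), then repeat every character 3 times.
Working it through for "drought": intermediate "htdroug", final "hhhtttdddrrrooouuuggg".

hhhtttdddrrrooouuuggg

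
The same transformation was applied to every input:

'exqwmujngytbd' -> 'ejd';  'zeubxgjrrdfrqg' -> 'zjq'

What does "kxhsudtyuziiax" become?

What's happening: keep one character in every 3, starting at position 1 (positions 1st, 4th, 7th, ...), then keep every other character starting from the first (positions 1st, 3rd, 5th, ...).
On "kxhsudtyuziiax" that produces "kta".

kta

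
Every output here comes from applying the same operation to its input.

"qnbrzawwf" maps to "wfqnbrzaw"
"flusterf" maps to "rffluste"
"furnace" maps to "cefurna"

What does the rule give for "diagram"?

amdiagr

In each case the input is transformed by: move the last 2 characters to the front (rotate right by 2).
Doing the same to "diagram": "amdiagr".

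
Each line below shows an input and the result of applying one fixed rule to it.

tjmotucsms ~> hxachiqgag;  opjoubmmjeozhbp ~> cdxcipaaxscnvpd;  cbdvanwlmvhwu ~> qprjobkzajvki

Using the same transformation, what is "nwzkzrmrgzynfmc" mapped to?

bknynfafunmbtaq

Rule — shift every letter 12 places backward in the alphabet (wrapping around).
"nwzkzrmrgzynfmc" → "bknynfafunmbtaq".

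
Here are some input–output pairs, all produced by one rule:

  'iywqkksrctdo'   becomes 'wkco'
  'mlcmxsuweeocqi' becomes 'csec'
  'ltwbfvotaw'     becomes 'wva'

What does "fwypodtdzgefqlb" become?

What's happening: keep one character in every 3, starting at position 3 (positions 3rd, 6th, 9th, ...).
On "fwypodtdzgefqlb" that produces "ydzfb".

ydzfb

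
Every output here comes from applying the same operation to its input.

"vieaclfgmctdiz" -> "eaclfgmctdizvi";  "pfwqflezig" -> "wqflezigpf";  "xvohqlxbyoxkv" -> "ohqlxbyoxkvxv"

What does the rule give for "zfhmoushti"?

The transformation: move the first 2 characters to the end (rotate left by 2).
For "zfhmoushti" the result is "hmoushtizf".

hmoushtizf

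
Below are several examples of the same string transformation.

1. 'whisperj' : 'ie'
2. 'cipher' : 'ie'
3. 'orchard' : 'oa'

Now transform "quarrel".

Looking at the pairs, the operation is to keep only the vowels.
Applying that to "quarrel" gives "uae".

uae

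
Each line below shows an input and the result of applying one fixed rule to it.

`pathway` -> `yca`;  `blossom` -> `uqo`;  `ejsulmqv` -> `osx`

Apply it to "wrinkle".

mng

Each output is the input with this applied: shift every letter 2 places forward in the alphabet (wrapping around), then keep only the last 3 characters.
"wrinkle" → "ytkpmng" → "mng".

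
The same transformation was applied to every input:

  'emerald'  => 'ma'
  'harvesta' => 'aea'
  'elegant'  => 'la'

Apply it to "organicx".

Looking at the pairs, the operation is to keep one character in every 3, starting at position 2 (positions 2nd, 5th, 8th, ...).
So "organicx" becomes "rnx".

rnx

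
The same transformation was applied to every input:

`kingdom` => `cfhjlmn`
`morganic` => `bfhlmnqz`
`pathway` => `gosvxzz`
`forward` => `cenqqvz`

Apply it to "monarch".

bglmnqz

Looking at the pairs, the operation is to shift every letter 1 place backward in the alphabet (wrapping around), then sort the characters into alphabetical order.
For "monarch", step one produces "lnmzqbg"; step two turns that into "bglmnqz".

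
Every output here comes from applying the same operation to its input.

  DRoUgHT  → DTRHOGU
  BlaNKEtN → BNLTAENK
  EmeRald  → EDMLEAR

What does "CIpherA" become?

Rule — take characters alternately from the front and the back (1st, last, 2nd, 2nd-last, ...), then convert every letter to uppercase.
Doing the same to "CIpherA": "CAIRPEH".

CAIRPEH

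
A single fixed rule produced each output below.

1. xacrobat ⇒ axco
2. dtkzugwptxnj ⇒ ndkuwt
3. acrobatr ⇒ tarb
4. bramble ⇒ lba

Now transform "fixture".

In each case the input is transformed by: move the last 3 characters to the front (rotate right by 3), then keep every other character starting from the second (positions 2nd, 4th, 6th, ...).
"fixture" → "urefixt" → "rfx".

rfx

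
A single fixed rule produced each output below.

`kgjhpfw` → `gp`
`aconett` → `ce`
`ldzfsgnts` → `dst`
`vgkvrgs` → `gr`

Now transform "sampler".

The pattern: keep one character in every 3, starting at position 2 (positions 2nd, 5th, 8th, ...).
On "sampler" that produces "al".

al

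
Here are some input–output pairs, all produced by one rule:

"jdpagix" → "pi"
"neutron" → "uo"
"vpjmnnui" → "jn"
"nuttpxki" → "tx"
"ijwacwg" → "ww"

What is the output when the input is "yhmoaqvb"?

mq

What's happening: keep one character in every 3, starting at position 3 (positions 3rd, 6th, 9th, ...).
"yhmoaqvb" → "mq".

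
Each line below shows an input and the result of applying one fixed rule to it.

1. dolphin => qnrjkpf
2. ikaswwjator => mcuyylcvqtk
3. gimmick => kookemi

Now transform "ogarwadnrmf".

Rule — shift every letter 2 places forward in the alphabet (wrapping around), then move the first character to the end.
Starting from "ogarwadnrmf": after the first operation, "qictycfptoh"; after the second, "ictycfptohq".

ictycfptohq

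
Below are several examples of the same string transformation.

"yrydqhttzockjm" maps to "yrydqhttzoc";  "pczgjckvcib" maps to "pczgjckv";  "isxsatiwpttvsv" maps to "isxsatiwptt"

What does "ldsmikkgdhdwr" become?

ldsmikkgdh

Each output is the input with this applied: delete the last 3 characters.
On "ldsmikkgdhdwr" that produces "ldsmikkgdh".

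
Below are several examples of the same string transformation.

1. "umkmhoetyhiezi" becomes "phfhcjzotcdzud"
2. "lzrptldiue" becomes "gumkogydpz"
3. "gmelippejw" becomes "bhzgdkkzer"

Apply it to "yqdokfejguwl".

Each output is the input with this applied: shift every letter 5 places backward in the alphabet (wrapping around).
Applying that to "yqdokfejguwl" gives "tlyjfazebprg".

tlyjfazebprg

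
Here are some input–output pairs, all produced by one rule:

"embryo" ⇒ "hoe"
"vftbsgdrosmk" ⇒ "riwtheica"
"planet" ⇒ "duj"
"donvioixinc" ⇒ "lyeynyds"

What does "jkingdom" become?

dwtec

What's happening: shift every letter 10 places backward in the alphabet (wrapping around), then delete the first 3 characters.
Applying both steps to "jkingdom": "zaydwtec", then "dwtec".
(Check on "donvioixinc": → "tedlyeynyds" → "lyeynyds" ✓)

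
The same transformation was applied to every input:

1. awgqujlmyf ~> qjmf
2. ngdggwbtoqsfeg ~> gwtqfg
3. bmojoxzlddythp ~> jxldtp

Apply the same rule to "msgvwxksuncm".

vxsnm

The transformation: keep every other character starting from the second (positions 2nd, 4th, 6th, ...), then delete the first character.
Applying both steps to "msgvwxksuncm": "svxsnm", then "vxsnm".
(Check on "awgqujlmyf": → "wqjmf" → "qjmf" ✓)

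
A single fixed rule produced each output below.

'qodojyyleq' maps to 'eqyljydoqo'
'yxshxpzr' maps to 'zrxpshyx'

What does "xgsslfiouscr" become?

crusiolfssxg

Rule — reverse the string, then swap each adjacent pair of characters (1↔2, 3↔4, ...).
On "xgsslfiouscr": the first step gives "rcsuoiflssgx", and the second then gives "crusiolfssxg".
(Check on "yxshxpzr": → "rzpxhsxy" → "zrxpshyx" ✓)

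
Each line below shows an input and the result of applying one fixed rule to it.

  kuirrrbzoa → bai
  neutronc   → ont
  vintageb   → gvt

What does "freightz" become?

hfi

What's happening: swap the front and back halves of the string, then keep one character in every 3, starting at position 2 (positions 2nd, 5th, 8th, ...).
On "freightz": the first step gives "ghtzfrei", and the second then gives "hfi".
(Check on "vintageb": → "agebvint" → "gvt" ✓)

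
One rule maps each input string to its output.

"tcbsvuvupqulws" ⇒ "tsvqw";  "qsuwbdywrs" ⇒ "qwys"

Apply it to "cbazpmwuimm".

czwm

The pattern: keep one character in every 3, starting at position 1 (positions 1st, 4th, 7th, ...).
"cbazpmwuimm" → "czwm".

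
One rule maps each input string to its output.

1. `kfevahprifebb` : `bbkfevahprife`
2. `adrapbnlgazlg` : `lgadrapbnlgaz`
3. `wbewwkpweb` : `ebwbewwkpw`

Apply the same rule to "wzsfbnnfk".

In each case the input is transformed by: move the last 2 characters to the front (rotate right by 2).
Doing the same to "wzsfbnnfk": "fkwzsfbnn".

fkwzsfbnn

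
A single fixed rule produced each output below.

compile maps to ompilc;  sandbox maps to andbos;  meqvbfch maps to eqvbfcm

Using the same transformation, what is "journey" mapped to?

ournej

Rule — delete the last character, then move the first character to the end.
For "journey", step one produces "journe"; step two turns that into "ournej".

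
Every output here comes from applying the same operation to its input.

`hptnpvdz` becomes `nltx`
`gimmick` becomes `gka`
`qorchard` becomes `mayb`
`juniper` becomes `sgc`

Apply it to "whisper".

The transformation: keep every other character starting from the second (positions 2nd, 4th, 6th, ...), then shift every letter 2 places backward in the alphabet (wrapping around).
On "whisper": the first step gives "hse", and the second then gives "fqc".

fqc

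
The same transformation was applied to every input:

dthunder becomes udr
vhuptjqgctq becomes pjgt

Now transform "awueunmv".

env

The rule is to delete the first 3 characters, then keep every other character starting from the first (positions 1st, 3rd, 5th, ...).
Doing the same to "awueunmv": "env".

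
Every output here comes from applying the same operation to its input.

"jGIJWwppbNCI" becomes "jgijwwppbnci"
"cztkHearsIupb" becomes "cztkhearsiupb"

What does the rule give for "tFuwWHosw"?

tfuwwhosw

Looking at the pairs, the operation is to convert every letter to lowercase.
For "tFuwWHosw" the result is "tfuwwhosw".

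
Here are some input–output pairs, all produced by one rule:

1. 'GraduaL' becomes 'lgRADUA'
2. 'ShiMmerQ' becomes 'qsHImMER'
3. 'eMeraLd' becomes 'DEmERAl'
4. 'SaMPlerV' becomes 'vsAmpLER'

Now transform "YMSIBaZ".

Each output is the input with this applied: flip the case of every letter, then move the last character to the front.
For "YMSIBaZ" the result is "zymsibA".

zymsibA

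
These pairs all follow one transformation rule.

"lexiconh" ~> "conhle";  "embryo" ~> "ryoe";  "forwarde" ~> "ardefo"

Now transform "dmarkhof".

khofdm

The transformation: swap the front and back halves of the string, then delete the last 2 characters.
Working it through for "dmarkhof": intermediate "khofdmar", final "khofdm".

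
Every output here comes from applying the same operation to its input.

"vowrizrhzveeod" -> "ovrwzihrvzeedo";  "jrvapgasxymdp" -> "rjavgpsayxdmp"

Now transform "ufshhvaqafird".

fuhsvhqafarid

What's happening: swap each adjacent pair of characters (1↔2, 3↔4, ...).
On "ufshhvaqafird" that produces "fuhsvhqafarid".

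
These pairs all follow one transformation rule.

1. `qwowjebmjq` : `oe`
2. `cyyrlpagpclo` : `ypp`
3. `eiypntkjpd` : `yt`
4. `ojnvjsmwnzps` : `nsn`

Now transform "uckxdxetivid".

What's happening: delete the last 3 characters, then keep one character in every 3, starting at position 3 (positions 3rd, 6th, 9th, ...).
Working it through for "uckxdxetivid": intermediate "uckxdxeti", final "kxi".

kxi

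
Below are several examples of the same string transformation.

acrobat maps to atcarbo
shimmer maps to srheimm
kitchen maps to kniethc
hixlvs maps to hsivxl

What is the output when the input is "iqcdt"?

itqdc

What's happening: take characters alternately from the front and the back (1st, last, 2nd, 2nd-last, ...).
Applying that to "iqcdt" gives "itqdc".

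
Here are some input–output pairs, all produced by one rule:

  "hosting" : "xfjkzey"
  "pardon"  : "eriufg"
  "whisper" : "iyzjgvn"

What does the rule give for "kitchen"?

ezktyvb

Looking at the pairs, the operation is to swap the first and last characters, then shift every letter 9 places backward in the alphabet (wrapping around).
On "kitchen": the first step gives "nitchek", and the second then gives "ezktyvb".
(Check on "whisper": → "rhispew" → "iyzjgvn" ✓)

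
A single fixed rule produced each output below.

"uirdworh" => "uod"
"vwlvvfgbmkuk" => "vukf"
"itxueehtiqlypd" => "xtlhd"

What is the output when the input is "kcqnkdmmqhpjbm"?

qmkhb

The rule is to sort the characters into reverse alphabetical order, then keep one character in every 3, starting at position 2 (positions 2nd, 5th, 8th, ...).
On "kcqnkdmmqhpjbm": the first step gives "qqpnmmmkkjhdcb", and the second then gives "qmkhb".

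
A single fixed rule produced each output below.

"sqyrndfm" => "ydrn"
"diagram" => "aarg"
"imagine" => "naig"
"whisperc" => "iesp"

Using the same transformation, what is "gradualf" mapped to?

aadu

The transformation: take characters alternately from the front and the back (1st, last, 2nd, 2nd-last, ...), then keep only the last 4 characters.
Applying both steps to "gradualf": "gfrlaadu", then "aadu".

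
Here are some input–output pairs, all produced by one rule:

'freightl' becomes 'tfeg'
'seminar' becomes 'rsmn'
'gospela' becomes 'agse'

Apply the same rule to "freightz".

The pattern: keep every other character starting from the first (positions 1st, 3rd, 5th, ...), then move the last character to the front.
Applying both steps to "freightz": "fegt", then "tfeg".

tfeg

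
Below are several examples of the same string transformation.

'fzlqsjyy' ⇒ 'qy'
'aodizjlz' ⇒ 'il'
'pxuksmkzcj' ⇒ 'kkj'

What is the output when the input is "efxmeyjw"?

mj

The pattern: delete the first character, then keep one character in every 3, starting at position 3 (positions 3rd, 6th, 9th, ...).
Applying both steps to "efxmeyjw": "fxmeyjw", then "mj".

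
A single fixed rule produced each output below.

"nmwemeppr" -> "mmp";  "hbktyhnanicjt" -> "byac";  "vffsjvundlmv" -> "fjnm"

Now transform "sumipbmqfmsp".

Rule — keep one character in every 3, starting at position 2 (positions 2nd, 5th, 8th, ...).
On "sumipbmqfmsp" that produces "upqs".

upqs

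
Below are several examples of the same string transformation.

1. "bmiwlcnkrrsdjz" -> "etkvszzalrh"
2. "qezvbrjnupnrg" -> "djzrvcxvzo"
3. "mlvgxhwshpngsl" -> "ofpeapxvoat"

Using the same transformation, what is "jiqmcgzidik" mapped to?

Looking at the pairs, the operation is to delete the first 3 characters, then shift every letter 8 places forward in the alphabet (wrapping around).
"jiqmcgzidik" → "mcgzidik" → "ukohqlqs".

ukohqlqs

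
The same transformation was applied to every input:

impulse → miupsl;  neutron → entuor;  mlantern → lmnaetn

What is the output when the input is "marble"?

Rule — swap each adjacent pair of characters (1↔2, 3↔4, ...), then delete the last character.
Starting from "marble": after the first operation, "ambrel"; after the second, "ambre".

ambre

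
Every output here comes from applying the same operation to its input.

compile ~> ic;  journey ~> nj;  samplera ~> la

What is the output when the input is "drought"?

Rule — move the first 2 characters to the end (rotate left by 2), then keep one character in every 3, starting at position 3 (positions 3rd, 6th, 9th, ...).
Starting from "drought": after the first operation, "oughtdr"; after the second, "gd".

gd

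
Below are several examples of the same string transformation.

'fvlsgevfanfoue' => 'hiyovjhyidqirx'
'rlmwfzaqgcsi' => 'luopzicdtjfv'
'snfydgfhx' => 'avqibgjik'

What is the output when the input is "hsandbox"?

akvdqger

What's happening: move the last character to the front, then shift every letter 3 places forward in the alphabet (wrapping around).
"hsandbox" → "xhsandbo" → "akvdqger".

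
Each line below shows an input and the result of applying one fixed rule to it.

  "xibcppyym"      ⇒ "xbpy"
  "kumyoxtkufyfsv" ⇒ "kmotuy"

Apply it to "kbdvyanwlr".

Rule — delete the last 2 characters, then keep every other character starting from the first (positions 1st, 3rd, 5th, ...).
Applying both steps to "kbdvyanwlr": "kbdvyanw", then "kdyn".

kdyn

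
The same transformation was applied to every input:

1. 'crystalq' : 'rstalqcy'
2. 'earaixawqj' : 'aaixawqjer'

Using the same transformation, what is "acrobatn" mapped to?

cobatnar

Looking at the pairs, the operation is to move the first 2 characters to the end (rotate left by 2), then swap the first and last characters.
"acrobatn" → "robatnac" → "cobatnar".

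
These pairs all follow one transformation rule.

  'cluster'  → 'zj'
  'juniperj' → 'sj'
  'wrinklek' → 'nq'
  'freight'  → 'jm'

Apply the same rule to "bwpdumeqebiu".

urjz

The transformation: shift every letter 5 places forward in the alphabet (wrapping around), then keep one character in every 3, starting at position 3 (positions 3rd, 6th, 9th, ...).
For "bwpdumeqebiu", step one produces "gbuizrjvjgnz"; step two turns that into "urjz".
(Check on "juniperj": → "ozsnujwo" → "sj" ✓)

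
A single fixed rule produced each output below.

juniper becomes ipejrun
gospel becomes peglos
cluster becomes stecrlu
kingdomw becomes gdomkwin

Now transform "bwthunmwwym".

hunmwwybmwt

Each output is the input with this applied: swap the first and last characters, then move the first 3 characters to the end (rotate left by 3).
"bwthunmwwym" → "mwthunmwwyb" → "hunmwwybmwt".
(Check on "kingdomw": → "wingdomk" → "gdomkwin" ✓)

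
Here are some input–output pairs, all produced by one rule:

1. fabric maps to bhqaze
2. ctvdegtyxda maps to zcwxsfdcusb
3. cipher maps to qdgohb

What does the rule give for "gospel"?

In each case the input is transformed by: reverse the string, then shift every letter 1 place backward in the alphabet (wrapping around).
Applying both steps to "gospel": "lepsog", then "kdornf".

kdornf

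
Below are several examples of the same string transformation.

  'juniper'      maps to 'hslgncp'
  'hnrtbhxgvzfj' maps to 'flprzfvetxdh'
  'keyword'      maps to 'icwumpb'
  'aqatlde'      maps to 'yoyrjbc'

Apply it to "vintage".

Looking at the pairs, the operation is to shift every letter 2 places backward in the alphabet (wrapping around).
On "vintage" that produces "tglryec".

tglryec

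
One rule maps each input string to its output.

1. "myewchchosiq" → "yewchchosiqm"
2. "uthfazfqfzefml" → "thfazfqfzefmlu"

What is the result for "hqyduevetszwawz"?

qyduevetszwawzh

The pattern: move the first character to the end.
"hqyduevetszwawz" → "qyduevetszwawzh".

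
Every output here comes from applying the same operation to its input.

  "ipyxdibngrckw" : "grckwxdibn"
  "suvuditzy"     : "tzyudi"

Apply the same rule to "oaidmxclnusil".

nusildmxcl

Each output is the input with this applied: delete the first 3 characters, then swap the front and back halves of the string.
Working it through for "oaidmxclnusil": intermediate "dmxclnusil", final "nusildmxcl".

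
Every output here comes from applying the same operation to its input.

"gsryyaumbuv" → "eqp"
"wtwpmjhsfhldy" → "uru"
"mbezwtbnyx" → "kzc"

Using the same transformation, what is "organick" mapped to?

mpe

What's happening: shift every letter 2 places backward in the alphabet (wrapping around), then keep only the first 3 characters.
"organick" → "mpeylgai" → "mpe".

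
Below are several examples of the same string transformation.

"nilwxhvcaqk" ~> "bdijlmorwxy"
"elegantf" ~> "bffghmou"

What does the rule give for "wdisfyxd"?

The pattern: sort the characters into alphabetical order, then shift every letter 1 place forward in the alphabet (wrapping around).
On "wdisfyxd": the first step gives "ddfiswxy", and the second then gives "eegjtxyz".
(Check on "elegantf": → "aeefglnt" → "bffghmou" ✓)

eegjtxyz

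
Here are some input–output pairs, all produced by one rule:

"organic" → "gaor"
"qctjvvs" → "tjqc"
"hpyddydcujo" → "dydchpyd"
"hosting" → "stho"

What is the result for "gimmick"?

mmgi

Looking at the pairs, the operation is to delete the last 3 characters, then swap the front and back halves of the string.
Applying both steps to "gimmick": "gimm", then "mmgi".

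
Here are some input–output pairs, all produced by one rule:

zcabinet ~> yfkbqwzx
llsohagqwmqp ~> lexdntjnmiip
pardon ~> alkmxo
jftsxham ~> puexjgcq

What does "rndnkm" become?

What's happening: shift every letter 3 places backward in the alphabet (wrapping around), then move the first 3 characters to the end (rotate left by 3).
On "rndnkm" that produces "khjoka".

khjoka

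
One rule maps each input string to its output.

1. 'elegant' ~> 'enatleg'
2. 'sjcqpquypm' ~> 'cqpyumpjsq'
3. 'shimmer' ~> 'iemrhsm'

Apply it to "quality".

The rule is to swap each adjacent pair of characters (1↔2, 3↔4, ...), then move the first 3 characters to the end (rotate left by 3).
Starting from "quality": after the first operation, "uqlatiy"; after the second, "atiyuql".

atiyuql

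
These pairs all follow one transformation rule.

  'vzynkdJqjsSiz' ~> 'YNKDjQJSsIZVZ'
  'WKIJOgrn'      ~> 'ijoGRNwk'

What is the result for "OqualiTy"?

UALItYoQ

The rule is to flip the case of every letter, then move the first 2 characters to the end (rotate left by 2).
Doing the same to "OqualiTy": "UALItYoQ".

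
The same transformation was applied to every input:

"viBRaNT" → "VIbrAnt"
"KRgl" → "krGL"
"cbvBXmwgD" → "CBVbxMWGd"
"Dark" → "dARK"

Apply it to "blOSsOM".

The pattern: flip the case of every letter.
"blOSsOM" → "BLosSom".

BLosSom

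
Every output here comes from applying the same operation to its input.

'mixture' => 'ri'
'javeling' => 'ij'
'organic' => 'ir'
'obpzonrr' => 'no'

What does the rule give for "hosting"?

no

In each case the input is transformed by: move the first 3 characters to the end (rotate left by 3), then keep one character in every 3, starting at position 3 (positions 3rd, 6th, 9th, ...).
Starting from "hosting": after the first operation, "tinghos"; after the second, "no".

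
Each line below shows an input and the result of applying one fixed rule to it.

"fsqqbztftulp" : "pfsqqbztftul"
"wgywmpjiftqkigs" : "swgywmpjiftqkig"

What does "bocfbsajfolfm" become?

mbocfbsajfolf

The transformation: move the last character to the front.
Doing the same to "bocfbsajfolfm": "mbocfbsajfolf".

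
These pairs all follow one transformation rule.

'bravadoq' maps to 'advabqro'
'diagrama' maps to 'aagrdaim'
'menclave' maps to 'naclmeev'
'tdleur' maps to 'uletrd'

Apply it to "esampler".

Looking at the pairs, the operation is to take characters alternately from the front and the back (1st, last, 2nd, 2nd-last, ...), then swap the front and back halves of the string.
Starting from "esampler": after the first operation, "ersealmp"; after the second, "almperse".
(Check on "diagrama": → "daimaagr" → "aagrdaim" ✓)

almperse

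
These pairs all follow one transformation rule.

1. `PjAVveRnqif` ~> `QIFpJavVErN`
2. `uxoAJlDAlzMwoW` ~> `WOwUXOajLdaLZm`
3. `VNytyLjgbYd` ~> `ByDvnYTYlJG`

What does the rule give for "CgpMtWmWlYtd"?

Each output is the input with this applied: move the last 3 characters to the front (rotate right by 3), then flip the case of every letter.
Applying both steps to "CgpMtWmWlYtd": "YtdCgpMtWmWl", then "yTDcGPmTwMwL".

yTDcGPmTwMwL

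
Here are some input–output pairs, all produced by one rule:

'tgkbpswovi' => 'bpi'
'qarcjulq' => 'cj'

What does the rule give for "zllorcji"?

or

In each case the input is transformed by: swap each adjacent pair of characters (1↔2, 3↔4, ...), then keep one character in every 3, starting at position 3 (positions 3rd, 6th, 9th, ...).
"zllorcji" → "lzolcrij" → "or".
(Check on "tgkbpswovi": → "gtbkspowiv" → "bpi" ✓)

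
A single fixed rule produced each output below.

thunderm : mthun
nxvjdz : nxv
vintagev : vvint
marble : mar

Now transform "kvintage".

Rule — swap the front and back halves of the string, then delete the first 3 characters.
For "kvintage", step one produces "tagekvin"; step two turns that into "ekvin".

ekvin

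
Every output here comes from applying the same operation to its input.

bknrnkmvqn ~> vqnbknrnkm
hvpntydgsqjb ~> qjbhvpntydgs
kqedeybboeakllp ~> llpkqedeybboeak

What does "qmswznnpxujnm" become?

jnmqmswznnpxu

The transformation: move the last 3 characters to the front (rotate right by 3).
Applying that to "qmswznnpxujnm" gives "jnmqmswznnpxu".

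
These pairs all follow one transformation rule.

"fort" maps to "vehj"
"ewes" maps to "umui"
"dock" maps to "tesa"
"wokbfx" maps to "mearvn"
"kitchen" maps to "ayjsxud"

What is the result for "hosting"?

xeijydw

Each output is the input with this applied: shift every letter 10 places backward in the alphabet (wrapping around).
For "hosting" the result is "xeijydw".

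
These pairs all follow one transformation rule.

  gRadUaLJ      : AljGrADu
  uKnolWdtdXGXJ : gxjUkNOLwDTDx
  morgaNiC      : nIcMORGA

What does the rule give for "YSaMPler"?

In each case the input is transformed by: flip the case of every letter, then move the last 3 characters to the front (rotate right by 3).
Applying both steps to "YSaMPler": "ysAmpLER", then "LERysAmp".

LERysAmp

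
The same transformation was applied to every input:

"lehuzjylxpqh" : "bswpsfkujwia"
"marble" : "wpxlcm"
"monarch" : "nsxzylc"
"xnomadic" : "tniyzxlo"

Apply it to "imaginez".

Each output is the input with this applied: move the last 2 characters to the front (rotate right by 2), then shift every letter 11 places forward in the alphabet (wrapping around).
On "imaginez": the first step gives "ezimagin", and the second then gives "pktxlrty".

pktxlrty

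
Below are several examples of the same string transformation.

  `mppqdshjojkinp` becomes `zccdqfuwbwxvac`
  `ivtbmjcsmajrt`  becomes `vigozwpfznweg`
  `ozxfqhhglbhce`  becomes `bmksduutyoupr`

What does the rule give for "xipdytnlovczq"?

In each case the input is transformed by: shift every letter 13 places forward in the alphabet (wrapping around) — i.e. ROT13.
For "xipdytnlovczq" the result is "kvcqlgaybipmd".

kvcqlgaybipmd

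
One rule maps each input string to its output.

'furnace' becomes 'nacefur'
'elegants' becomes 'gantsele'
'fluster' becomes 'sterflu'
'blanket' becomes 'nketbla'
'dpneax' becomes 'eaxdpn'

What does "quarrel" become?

The pattern: move the first 3 characters to the end (rotate left by 3).
Doing the same to "quarrel": "rrelqua".

rrelqua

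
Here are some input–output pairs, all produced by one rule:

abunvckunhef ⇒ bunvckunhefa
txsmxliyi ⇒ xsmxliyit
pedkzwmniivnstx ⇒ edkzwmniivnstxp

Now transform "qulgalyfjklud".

Looking at the pairs, the operation is to move the first character to the end.
On "qulgalyfjklud" that produces "ulgalyfjkludq".

ulgalyfjkludq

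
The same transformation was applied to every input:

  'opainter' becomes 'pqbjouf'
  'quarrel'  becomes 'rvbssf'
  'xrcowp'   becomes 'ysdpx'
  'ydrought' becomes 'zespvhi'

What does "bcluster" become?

cdmvtuf

The pattern: delete the last character, then shift every letter 1 place forward in the alphabet (wrapping around).
For "bcluster", step one produces "bcluste"; step two turns that into "cdmvtuf".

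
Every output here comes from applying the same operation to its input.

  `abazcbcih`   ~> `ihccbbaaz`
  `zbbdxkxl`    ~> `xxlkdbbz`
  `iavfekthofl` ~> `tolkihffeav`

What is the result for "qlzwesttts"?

In each case the input is transformed by: sort the characters into reverse alphabetical order, then move the first character to the end.
Starting from "qlzwesttts": after the first operation, "zwtttssqle"; after the second, "wtttssqlez".

wtttssqlez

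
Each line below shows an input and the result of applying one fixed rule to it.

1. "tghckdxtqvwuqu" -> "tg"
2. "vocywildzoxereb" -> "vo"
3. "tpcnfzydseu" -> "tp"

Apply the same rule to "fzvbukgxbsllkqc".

What's happening: keep only the first 2 characters.
On "fzvbukgxbsllkqc" that produces "fz".

fz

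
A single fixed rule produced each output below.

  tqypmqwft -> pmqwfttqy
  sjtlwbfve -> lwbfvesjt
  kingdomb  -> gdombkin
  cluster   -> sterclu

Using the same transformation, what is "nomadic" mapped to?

The pattern: move the first 3 characters to the end (rotate left by 3).
"nomadic" → "adicnom".

adicnom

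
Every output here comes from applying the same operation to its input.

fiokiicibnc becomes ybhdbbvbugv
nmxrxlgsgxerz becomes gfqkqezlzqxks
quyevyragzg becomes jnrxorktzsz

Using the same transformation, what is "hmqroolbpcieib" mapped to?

afjkhheuivbxbu

Rule — shift every letter 7 places backward in the alphabet (wrapping around).
For "hmqroolbpcieib" the result is "afjkhheuivbxbu".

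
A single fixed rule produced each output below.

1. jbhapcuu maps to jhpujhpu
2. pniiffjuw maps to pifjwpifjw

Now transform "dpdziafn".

ddifddif

Each output is the input with this applied: keep every other character starting from the first (positions 1st, 3rd, 5th, ...), then write the whole string twice.
For "dpdziafn", step one produces "ddif"; step two turns that into "ddifddif".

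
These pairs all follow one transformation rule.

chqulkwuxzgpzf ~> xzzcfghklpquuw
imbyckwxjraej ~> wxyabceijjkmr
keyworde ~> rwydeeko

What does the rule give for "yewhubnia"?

Each output is the input with this applied: sort the characters into alphabetical order, then move the last 3 characters to the front (rotate right by 3).
For "yewhubnia", step one produces "abehinuwy"; step two turns that into "uwyabehin".

uwyabehin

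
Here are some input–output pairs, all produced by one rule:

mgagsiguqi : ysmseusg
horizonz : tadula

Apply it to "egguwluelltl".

qssgixgqxx

What's happening: delete the last 2 characters, then shift every letter 12 places forward in the alphabet (wrapping around).
Starting from "egguwluelltl": after the first operation, "egguwluell"; after the second, "qssgixgqxx".
(Check on "mgagsiguqi": → "mgagsigu" → "ysmseusg" ✓)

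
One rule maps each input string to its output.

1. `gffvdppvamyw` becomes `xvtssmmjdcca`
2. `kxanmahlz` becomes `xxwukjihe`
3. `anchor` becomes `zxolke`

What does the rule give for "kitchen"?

zqkhfeb

Looking at the pairs, the operation is to shift every letter 3 places backward in the alphabet (wrapping around), then sort the characters into reverse alphabetical order.
On "kitchen": the first step gives "hfqzebk", and the second then gives "zqkhfeb".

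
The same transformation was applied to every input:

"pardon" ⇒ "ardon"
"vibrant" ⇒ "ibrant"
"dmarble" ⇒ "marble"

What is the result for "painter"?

Looking at the pairs, the operation is to delete the first character.
On "painter" that produces "ainter".

ainter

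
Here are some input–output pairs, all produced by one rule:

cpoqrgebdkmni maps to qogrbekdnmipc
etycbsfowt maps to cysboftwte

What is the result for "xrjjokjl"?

Each output is the input with this applied: swap each adjacent pair of characters (1↔2, 3↔4, ...), then move the first 2 characters to the end (rotate left by 2).
Applying both steps to "xrjjokjl": "rxjjkolj", then "jjkoljrx".
(Check on "etycbsfowt": → "tecysboftw" → "cysboftwte" ✓)

jjkoljrx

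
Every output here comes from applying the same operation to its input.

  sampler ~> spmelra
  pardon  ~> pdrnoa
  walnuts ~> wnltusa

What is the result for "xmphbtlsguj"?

xhptbslugjm

Each output is the input with this applied: swap each adjacent pair of characters (1↔2, 3↔4, ...), then move the first character to the end.
Applying both steps to "xmphbtlsguj": "mxhptbslugj", then "xhptbslugjm".
(Check on "walnuts": → "awnltus" → "wnltusa" ✓)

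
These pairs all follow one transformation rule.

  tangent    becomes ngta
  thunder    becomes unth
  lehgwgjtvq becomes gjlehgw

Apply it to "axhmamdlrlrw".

lraxhmamd

Rule — delete the last 3 characters, then move the last 2 characters to the front (rotate right by 2).
On "axhmamdlrlrw": the first step gives "axhmamdlr", and the second then gives "lraxhmamd".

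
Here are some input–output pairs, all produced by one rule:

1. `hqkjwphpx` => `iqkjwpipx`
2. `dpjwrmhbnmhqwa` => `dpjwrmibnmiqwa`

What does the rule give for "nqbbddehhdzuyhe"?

The pattern: replace every "h" with "i".
"nqbbddehhdzuyhe" → "nqbbddeiidzuyie".

nqbbddeiidzuyie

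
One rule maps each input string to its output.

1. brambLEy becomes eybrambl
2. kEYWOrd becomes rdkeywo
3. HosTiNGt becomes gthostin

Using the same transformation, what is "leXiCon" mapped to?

onlexic

In each case the input is transformed by: move the last 2 characters to the front (rotate right by 2), then convert every letter to lowercase.
On "leXiCon": the first step gives "onleXiC", and the second then gives "onlexic".
(Check on "HosTiNGt": → "GtHosTiN" → "gthostin" ✓)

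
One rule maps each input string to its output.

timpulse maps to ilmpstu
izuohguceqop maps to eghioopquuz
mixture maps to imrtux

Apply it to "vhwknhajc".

Each output is the input with this applied: sort the characters into alphabetical order, then delete the first character.
For "vhwknhajc" the result is "chhjknvw".

chhjknvw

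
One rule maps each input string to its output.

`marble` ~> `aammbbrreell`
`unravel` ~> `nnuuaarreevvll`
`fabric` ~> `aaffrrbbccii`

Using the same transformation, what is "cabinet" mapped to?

The rule is to swap each adjacent pair of characters (1↔2, 3↔4, ...), then double every character.
For "cabinet" the result is "aacciibbeenntt".
(Check on "unravel": → "nuarevl" → "nnuuaarreevvll" ✓)

aacciibbeenntt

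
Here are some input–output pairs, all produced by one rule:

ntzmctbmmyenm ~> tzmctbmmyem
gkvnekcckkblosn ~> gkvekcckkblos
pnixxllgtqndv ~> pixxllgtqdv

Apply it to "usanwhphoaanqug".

usawhphoaaqug

What's happening: remove every "n".
On "usanwhphoaanqug" that produces "usawhphoaaqug".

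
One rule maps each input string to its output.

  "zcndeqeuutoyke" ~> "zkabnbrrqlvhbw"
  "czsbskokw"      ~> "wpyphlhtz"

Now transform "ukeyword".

hbvtloar

In each case the input is transformed by: shift every letter 3 places backward in the alphabet (wrapping around), then move the first character to the end.
"ukeyword" → "rhbvtloa" → "hbvtloar".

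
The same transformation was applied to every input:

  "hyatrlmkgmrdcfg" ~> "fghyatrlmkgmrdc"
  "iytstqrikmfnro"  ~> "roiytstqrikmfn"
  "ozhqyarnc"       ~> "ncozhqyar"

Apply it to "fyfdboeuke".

What's happening: move the last 2 characters to the front (rotate right by 2).
So "fyfdboeuke" becomes "kefyfdboeu".

kefyfdboeu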